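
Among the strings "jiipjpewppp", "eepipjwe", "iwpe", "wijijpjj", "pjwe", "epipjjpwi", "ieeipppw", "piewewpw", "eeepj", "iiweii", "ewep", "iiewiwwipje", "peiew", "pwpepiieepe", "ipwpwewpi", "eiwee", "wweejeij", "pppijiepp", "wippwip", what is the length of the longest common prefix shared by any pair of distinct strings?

2

The deepest shared node is where two words last agree before diverging.
e.g. "eeepj" and "eepipjwe" share the prefix "ee" of length 2; no pair shares a longer one.
Longest shared-prefix length: 2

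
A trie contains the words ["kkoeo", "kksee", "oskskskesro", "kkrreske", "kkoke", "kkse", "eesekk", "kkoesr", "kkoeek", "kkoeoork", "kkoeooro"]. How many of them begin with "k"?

Filter for entries beginning with "k":
Words under "k": kkoeek, kkoeo, kkoeoork, kkoeooro, kkoesr, kkoke, kkrreske, kkse, kksee
Count: 9

9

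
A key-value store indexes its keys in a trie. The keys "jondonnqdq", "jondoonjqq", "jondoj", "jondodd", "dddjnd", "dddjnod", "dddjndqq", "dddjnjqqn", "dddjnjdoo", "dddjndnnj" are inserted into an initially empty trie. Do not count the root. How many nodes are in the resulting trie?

38

Insert word by word; a character creates a node only if that edge doesn't already exist:
  "jondonnqdq" → 10 new (j, o, n, d, o, n, n, q, d, q)
  "jondoonjqq" → prefix "jondo" already present; 5 new (o, n, j, q, q)
  "jondoj" → prefix "jondo" already present; 1 new (j)
  "jondodd" → prefix "jondo" already present; 2 new (d, d)
  "dddjnd" → 6 new (d, d, d, j, n, d)
  "dddjnod" → prefix "dddjn" already present; 2 new (o, d)
  "dddjndqq" → prefix "dddjnd" already present; 2 new (q, q)
  "dddjnjqqn" → prefix "dddjn" already present; 4 new (j, q, q, n)
  "dddjnjdoo" → prefix "dddjnj" already present; 3 new (d, o, o)
  "dddjndnnj" → prefix "dddjnd" already present; 3 new (n, n, j)
Total nodes = 10 + 5 + 1 + 2 + 6 + 2 + 2 + 4 + 3 + 3 = 38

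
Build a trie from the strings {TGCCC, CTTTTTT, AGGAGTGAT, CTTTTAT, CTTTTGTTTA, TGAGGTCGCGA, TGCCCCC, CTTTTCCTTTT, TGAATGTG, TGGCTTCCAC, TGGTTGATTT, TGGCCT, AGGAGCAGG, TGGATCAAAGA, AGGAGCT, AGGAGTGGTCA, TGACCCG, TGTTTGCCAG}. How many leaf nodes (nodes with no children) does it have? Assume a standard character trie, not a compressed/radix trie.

17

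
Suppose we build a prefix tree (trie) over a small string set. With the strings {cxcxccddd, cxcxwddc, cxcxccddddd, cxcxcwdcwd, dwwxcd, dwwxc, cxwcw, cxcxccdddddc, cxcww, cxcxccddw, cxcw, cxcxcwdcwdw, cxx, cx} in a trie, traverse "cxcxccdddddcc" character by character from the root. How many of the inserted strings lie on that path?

Walk "cxcxccdddddcc" from the root; an end-of-word marker is hit whenever a stored word is a prefix of "cxcxccdddddcc".
Prefixes of the query that are stored words: "cx", "cxcxccddd", "cxcxccddddd", "cxcxccdddddc"
Count: 4

4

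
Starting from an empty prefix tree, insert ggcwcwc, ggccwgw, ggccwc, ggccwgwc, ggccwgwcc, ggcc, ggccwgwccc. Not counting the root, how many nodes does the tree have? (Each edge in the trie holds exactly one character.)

15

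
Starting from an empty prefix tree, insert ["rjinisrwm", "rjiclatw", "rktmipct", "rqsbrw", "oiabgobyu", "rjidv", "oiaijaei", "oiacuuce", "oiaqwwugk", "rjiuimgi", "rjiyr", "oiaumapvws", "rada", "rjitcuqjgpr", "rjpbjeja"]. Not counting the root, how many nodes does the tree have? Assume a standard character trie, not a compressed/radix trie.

84

Trace insertions, counting only characters that open a new branch:
  "rjinisrwm" → 9 new (r, j, i, n, i, s, r, w, m)
  "rjiclatw" → prefix "rji" already present; 5 new (c, l, a, t, w)
  "rktmipct" → prefix "r" already present; 7 new (k, t, m, i, p, c, t)
  "rqsbrw" → prefix "r" already present; 5 new (q, s, b, r, w)
  "oiabgobyu" → 9 new (o, i, a, b, g, o, b, y, u)
  "rjidv" → prefix "rji" already present; 2 new (d, v)
  "oiaijaei" → prefix "oia" already present; 5 new (i, j, a, e, i)
  "oiacuuce" → prefix "oia" already present; 5 new (c, u, u, c, e)
  "oiaqwwugk" → prefix "oia" already present; 6 new (q, w, w, u, g, k)
  "rjiuimgi" → prefix "rji" already present; 5 new (u, i, m, g, i)
  "rjiyr" → prefix "rji" already present; 2 new (y, r)
  "oiaumapvws" → prefix "oia" already present; 7 new (u, m, a, p, v, w, s)
  "rada" → prefix "r" already present; 3 new (a, d, a)
  "rjitcuqjgpr" → prefix "rji" already present; 8 new (t, c, u, q, j, g, p, r)
  "rjpbjeja" → prefix "rj" already present; 6 new (p, b, j, e, j, a)
Total nodes = 9 + 5 + 7 + 5 + 9 + 2 + 5 + 5 + 6 + 5 + 2 + 7 + 3 + 8 + 6 = 84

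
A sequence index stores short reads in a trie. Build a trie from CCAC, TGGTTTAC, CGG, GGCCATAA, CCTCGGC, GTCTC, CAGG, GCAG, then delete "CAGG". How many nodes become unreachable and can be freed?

3

A node on "CAGG"'s path can go only if nothing else ends at it or branches off below it.
The suffix "AGG" (3 nodes) is used only by "CAGG"; the node for "C" still has the child "C", so pruning stops there.
Nodes removed: 3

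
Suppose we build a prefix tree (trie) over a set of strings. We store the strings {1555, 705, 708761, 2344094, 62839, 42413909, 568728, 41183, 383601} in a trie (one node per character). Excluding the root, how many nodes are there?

47

Count nodes per top-level branch (shared prefixes stored once):
  '1'-branch (1555): 4 nodes
  '2'-branch (2344094): 7 nodes
  '3'-branch (383601): 6 nodes
  '4'-branch (41183, 42413909): 12 nodes
  '5'-branch (568728): 6 nodes
  '6'-branch (62839): 5 nodes
  '7'-branch (705, 708761): 7 nodes
Sum: 47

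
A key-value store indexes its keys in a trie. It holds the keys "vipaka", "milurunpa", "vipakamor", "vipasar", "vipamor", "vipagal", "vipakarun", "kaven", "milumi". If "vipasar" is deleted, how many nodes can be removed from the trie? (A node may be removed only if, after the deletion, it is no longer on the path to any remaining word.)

A node on "vipasar"'s path can go only if nothing else ends at it or branches off below it.
The suffix "sar" (3 nodes) is used only by "vipasar"; the node for "vipa" still has the child "k", so pruning stops there.
Nodes removed: 3

3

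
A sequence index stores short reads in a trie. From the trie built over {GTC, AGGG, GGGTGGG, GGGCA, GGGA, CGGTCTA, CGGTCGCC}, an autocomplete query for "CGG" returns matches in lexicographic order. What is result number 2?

DFS of the "CGG" subtree visits, in order: "CGGTCGCC", "CGGTCTA"
The 2nd is CGGTCTA.

CGGTCTA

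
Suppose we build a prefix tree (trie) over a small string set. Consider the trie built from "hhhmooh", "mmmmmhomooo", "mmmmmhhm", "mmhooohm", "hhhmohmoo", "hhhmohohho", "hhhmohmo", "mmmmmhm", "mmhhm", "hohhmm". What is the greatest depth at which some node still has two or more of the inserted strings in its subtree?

8

Look for the deepest trie node that still has at least two words in its subtree.
e.g. "hhhmohmo" and "hhhmohmoo" share the prefix "hhhmohmo" of length 8; no pair shares a longer one.
Longest shared-prefix length: 8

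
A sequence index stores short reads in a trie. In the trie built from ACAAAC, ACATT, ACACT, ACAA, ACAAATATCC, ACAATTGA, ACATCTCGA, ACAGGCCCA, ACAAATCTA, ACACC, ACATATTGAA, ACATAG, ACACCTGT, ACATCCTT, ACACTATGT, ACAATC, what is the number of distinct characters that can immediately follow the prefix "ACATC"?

2

Walk "ACATC" from the root, arriving at one node.
Distinct next characters after "ACATC": C, T.
That node has 2 child edges.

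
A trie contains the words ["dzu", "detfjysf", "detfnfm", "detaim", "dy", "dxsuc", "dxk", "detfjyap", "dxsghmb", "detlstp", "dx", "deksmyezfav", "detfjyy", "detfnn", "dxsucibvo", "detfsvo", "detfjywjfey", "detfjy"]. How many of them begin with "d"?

18

Filter for entries beginning with "d":
Matches: "deksmyezfav", "detaim", "detfjy", "detfjyap", "detfjysf", "detfjywjfey", "detfjyy", "detfnfm", "detfnn", "detfsvo", "detlstp", "dx", "dxk", "dxsghmb", "dxsuc", "dxsucibvo", "dy", "dzu"
Count: 18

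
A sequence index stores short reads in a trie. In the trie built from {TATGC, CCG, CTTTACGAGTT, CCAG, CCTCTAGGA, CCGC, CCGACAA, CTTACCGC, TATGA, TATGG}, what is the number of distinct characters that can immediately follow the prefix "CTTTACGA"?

The children of the "CTTTACGA" node are the distinct next characters among strings starting with "CTTTACGA".
Distinct next characters after "CTTTACGA": G.
That node has 1 child edge.

1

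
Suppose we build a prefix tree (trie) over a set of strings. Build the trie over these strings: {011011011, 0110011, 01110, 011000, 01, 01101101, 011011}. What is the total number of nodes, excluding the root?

Trie structure (* marks end of a word):
(root)
└─ 0
   └─ 1 *
      └─ 1
         ├─ 0
         │  ├─ 0
         │  │  ├─ 0 *
         │  │  └─ 1
         │  │     └─ 1 *
         │  └─ 1
         │     └─ 1 *
         │        └─ 0
         │           └─ 1 *
         │              └─ 1 *
         └─ 1
            └─ 0 *
Counting every labelled node above: 15.

15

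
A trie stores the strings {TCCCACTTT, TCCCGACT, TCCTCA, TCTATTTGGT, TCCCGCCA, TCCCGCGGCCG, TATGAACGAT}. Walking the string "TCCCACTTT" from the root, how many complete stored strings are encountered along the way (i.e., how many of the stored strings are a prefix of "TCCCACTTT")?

Walk "TCCCACTTT" from the root; an end-of-word marker is hit whenever a stored word is a prefix of "TCCCACTTT".
Prefixes of the query that are stored words: "TCCCACTTT"
Count: 1

1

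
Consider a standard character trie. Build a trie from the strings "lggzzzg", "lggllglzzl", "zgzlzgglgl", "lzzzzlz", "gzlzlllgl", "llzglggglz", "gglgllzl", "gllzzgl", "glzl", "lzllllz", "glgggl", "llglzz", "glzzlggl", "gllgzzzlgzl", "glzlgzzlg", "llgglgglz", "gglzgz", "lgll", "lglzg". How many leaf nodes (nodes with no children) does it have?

Leaves are exactly the stored words that no other stored word extends.
Those words: "gglgllzl", "gglzgz", "glgggl", "gllgzzzlgzl", "gllzzgl", "glzlgzzlg", "glzzlggl", "gzlzlllgl", "lggllglzzl", "lggzzzg", "lgll", "lglzg", "llgglgglz", "llglzz", "llzglggglz", "lzllllz", "lzzzzlz", "zgzlzgglgl"
Leaf count: 18

18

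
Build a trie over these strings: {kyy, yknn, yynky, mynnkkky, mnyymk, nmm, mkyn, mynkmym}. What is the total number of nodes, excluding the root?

Count nodes per top-level branch (shared prefixes stored once):
  'k'-branch (kyy): 3 nodes
  'm'-branch (mkyn, mnyymk, mynkmym, mynnkkky): 20 nodes
  'n'-branch (nmm): 3 nodes
  'y'-branch (yknn, yynky): 8 nodes
Sum: 34

34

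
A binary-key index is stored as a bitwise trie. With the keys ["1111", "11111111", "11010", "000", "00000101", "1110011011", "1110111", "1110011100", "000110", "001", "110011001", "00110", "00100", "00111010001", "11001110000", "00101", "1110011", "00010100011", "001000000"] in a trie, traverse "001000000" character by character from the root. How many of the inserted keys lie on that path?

3

Check each prefix of "001000000" against the stored set — each match is an end-marker on the path.
Prefixes of the query that are stored words: "001", "00100", "001000000"
Count: 3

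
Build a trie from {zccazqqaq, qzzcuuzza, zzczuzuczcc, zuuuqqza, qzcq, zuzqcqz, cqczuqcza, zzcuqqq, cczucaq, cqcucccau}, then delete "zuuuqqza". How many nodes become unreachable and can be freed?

6

Walk "zuuuqqza" from the leaf back toward the root, removing each node that no remaining word uses.
The suffix "uuqqza" (6 nodes) is used only by "zuuuqqza"; the node for "zu" still has the child "z", so pruning stops there.
Nodes removed: 6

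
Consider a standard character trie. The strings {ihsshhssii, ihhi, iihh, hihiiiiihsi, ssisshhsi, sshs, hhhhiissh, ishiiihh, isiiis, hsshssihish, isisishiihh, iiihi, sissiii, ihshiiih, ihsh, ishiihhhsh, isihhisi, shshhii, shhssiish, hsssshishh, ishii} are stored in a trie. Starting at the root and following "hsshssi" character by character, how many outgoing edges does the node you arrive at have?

Follow the path "hsshssi" to its node, then look at its outgoing edges.
Distinct next characters after "hsshssi": h.
That node has 1 child edge.

1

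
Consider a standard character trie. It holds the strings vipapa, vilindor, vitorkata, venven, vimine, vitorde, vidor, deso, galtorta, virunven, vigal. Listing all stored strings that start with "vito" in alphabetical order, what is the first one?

vitorde

Words with prefix "vito", in lexicographic order: "vitorde", "vitorkata"
Position 1: vitorde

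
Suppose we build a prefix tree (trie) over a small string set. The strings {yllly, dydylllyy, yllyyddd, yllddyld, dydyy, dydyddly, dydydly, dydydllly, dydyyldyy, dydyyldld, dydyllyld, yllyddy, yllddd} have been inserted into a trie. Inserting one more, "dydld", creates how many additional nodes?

2

The longest prefix of "dydld" already in the trie is "dyd" (length 3).
So 5 − 3 = 2 new nodes.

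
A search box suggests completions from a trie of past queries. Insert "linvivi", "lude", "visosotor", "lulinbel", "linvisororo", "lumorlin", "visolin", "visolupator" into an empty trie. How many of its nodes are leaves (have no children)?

8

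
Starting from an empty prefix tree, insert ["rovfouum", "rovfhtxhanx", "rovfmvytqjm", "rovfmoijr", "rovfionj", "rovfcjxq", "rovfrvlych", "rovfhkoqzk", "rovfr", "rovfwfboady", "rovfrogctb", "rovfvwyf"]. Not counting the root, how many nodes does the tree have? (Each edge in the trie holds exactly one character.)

Count nodes per top-level branch (shared prefixes stored once):
  'r'-branch (rovfcjxq, rovfhkoqzk, rovfhtxhanx, rovfionj, rovfmoijr, rovfmvytqjm, rovfouum, rovfr, rovfrogctb, rovfrvlych, rovfvwyf, rovfwfboady): 61 nodes
Sum: 61

61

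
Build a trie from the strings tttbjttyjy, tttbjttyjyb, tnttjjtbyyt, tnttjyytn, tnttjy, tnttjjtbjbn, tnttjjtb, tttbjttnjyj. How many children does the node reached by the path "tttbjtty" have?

1

Walk "tttbjtty" from the root, arriving at one node.
Characters that immediately follow "tttbjtty" among the stored strings: {j}.
That node has 1 child edge.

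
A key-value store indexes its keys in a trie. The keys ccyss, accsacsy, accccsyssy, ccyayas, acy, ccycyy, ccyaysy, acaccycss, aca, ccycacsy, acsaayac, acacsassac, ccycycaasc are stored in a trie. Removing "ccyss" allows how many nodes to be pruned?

2

A node on "ccyss"'s path can go only if nothing else ends at it or branches off below it.
The suffix "ss" (2 nodes) is used only by "ccyss"; the node for "ccy" still has the child "a", so pruning stops there.
Nodes removed: 2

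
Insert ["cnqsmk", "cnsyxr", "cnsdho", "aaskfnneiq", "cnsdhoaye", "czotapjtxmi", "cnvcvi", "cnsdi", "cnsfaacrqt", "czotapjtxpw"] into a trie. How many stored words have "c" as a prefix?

Walk to "c"; the words in its subtree are exactly those with that prefix.
Words under "c": cnqsmk, cnsdho, cnsdhoaye, cnsdi, cnsfaacrqt, cnsyxr, cnvcvi, czotapjtxmi, czotapjtxpw
Count: 9

9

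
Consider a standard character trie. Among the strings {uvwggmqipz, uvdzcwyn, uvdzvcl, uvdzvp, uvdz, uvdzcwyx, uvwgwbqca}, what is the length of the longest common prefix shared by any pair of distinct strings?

7

Equivalently: take the maximum, over all pairs, of their longest common prefix length.
e.g. "uvdzcwyn" and "uvdzcwyx" share the prefix "uvdzcwy" of length 7; no pair shares a longer one.
Longest shared-prefix length: 7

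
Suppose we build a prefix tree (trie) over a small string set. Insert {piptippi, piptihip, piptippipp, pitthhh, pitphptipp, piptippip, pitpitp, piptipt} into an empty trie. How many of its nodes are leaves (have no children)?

6

Leaves are exactly the stored words that no other stored word extends.
Those words: "piptihip", "piptippipp", "piptipt", "pitphptipp", "pitpitp", "pitthhh"
Leaf count: 6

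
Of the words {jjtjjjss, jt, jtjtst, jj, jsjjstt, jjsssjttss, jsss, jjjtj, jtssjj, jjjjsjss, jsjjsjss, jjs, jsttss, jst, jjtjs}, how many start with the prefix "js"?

Filter for entries beginning with "js":
Words under "js": jsjjsjss, jsjjstt, jsss, jst, jsttss
Count: 5

5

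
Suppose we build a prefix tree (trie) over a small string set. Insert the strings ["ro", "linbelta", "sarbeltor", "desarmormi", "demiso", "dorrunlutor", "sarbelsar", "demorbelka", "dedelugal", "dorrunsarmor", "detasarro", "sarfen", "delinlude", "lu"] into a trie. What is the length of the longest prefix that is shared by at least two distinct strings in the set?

Equivalently: take the maximum, over all pairs, of their longest common prefix length.
"dorrunlutor" and "dorrunsarmor" agree on "dorrun" (6 characters) before diverging; nothing deeper is shared.
Longest shared-prefix length: 6

6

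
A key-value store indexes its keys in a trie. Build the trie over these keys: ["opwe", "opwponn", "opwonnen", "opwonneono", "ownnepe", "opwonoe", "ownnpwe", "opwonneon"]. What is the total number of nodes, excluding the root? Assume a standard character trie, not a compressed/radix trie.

27

Count nodes per top-level branch (shared prefixes stored once):
  'o'-branch (opwe, opwonnen, opwonneon, opwonneono, opwonoe, opwponn, ownnepe, ownnpwe): 27 nodes
Sum: 27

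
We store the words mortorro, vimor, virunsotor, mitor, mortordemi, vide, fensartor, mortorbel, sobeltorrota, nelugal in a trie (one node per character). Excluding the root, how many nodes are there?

Insert word by word; a character creates a node only if that edge doesn't already exist:
  "mortorro" → 8 new (m, o, r, t, o, r, r, o)
  "vimor" → 5 new (v, i, m, o, r)
  "virunsotor" → prefix "vi" already present; 8 new (r, u, n, s, o, t, o, r)
  "mitor" → prefix "m" already present; 4 new (i, t, o, r)
  "mortordemi" → prefix "mortor" already present; 4 new (d, e, m, i)
  "vide" → prefix "vi" already present; 2 new (d, e)
  "fensartor" → 9 new (f, e, n, s, a, r, t, o, r)
  "mortorbel" → prefix "mortor" already present; 3 new (b, e, l)
  "sobeltorrota" → 12 new (s, o, b, e, l, t, o, r, r, o, t, a)
  "nelugal" → 7 new (n, e, l, u, g, a, l)
Total nodes = 8 + 5 + 8 + 4 + 4 + 2 + 9 + 3 + 12 + 7 = 62

62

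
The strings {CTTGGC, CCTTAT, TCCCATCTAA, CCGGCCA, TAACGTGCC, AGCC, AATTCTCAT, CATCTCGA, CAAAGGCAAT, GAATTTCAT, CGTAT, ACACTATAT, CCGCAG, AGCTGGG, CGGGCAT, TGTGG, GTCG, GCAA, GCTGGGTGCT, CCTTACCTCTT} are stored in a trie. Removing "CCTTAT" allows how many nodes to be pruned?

1

A node on "CCTTAT"'s path can go only if nothing else ends at it or branches off below it.
The suffix "T" (1 node) is used only by "CCTTAT"; the node for "CCTTA" still has the child "C", so pruning stops there.
Nodes removed: 1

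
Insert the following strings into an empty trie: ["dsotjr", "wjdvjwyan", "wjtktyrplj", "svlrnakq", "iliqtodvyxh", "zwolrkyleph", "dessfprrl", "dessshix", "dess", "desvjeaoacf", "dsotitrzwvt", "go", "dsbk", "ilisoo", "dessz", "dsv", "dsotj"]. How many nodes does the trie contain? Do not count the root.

89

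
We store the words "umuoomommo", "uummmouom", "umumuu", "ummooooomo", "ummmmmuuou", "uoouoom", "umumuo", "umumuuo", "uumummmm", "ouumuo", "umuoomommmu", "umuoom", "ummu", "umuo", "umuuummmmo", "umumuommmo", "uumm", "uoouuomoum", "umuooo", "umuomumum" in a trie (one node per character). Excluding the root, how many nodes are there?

Trace insertions, counting only characters that open a new branch:
  "umuoomommo" → 10 new (u, m, u, o, o, m, o, m, m, o)
  "uummmouom" → prefix "u" already present; 8 new (u, m, m, m, o, u, o, m)
  "umumuu" → prefix "umu" already present; 3 new (m, u, u)
  "ummooooomo" → prefix "um" already present; 8 new (m, o, o, o, o, o, m, o)
  "ummmmmuuou" → prefix "umm" already present; 7 new (m, m, m, u, u, o, u)
  "uoouoom" → prefix "u" already present; 6 new (o, o, u, o, o, m)
  "umumuo" → prefix "umumu" already present; 1 new (o)
  "umumuuo" → prefix "umumuu" already present; 1 new (o)
  "uumummmm" → prefix "uum" already present; 5 new (u, m, m, m, m)
  "ouumuo" → 6 new (o, u, u, m, u, o)
  "umuoomommmu" → prefix "umuoomomm" already present; 2 new (m, u)
  "umuoom" → prefix "umuoom" already present; 0 new (none)
  "ummu" → prefix "umm" already present; 1 new (u)
  "umuo" → prefix "umuo" already present; 0 new (none)
  "umuuummmmo" → prefix "umu" already present; 7 new (u, u, m, m, m, m, o)
  "umumuommmo" → prefix "umumuo" already present; 4 new (m, m, m, o)
  "uumm" → prefix "uumm" already present; 0 new (none)
  "uoouuomoum" → prefix "uoou" already present; 6 new (u, o, m, o, u, m)
  "umuooo" → prefix "umuoo" already present; 1 new (o)
  "umuomumum" → prefix "umuo" already present; 5 new (m, u, m, u, m)
Total nodes = 10 + 8 + 3 + 8 + 7 + 6 + 1 + 1 + 5 + 6 + 2 + 0 + 1 + 0 + 7 + 4 + 0 + 6 + 1 + 5 = 81

81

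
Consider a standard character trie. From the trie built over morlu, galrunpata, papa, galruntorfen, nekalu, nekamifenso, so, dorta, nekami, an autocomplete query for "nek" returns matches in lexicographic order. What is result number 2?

DFS of the "nek" subtree visits, in order: "nekalu", "nekami", "nekamifenso"
The 2nd is nekami.

nekami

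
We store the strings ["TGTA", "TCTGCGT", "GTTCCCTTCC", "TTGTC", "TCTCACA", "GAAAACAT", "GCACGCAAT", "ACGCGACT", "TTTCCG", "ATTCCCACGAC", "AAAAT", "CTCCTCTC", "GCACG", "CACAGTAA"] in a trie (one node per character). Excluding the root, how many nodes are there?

Trace insertions, counting only characters that open a new branch:
  "TGTA" → 4 new (T, G, T, A)
  "TCTGCGT" → prefix "T" already present; 6 new (C, T, G, C, G, T)
  "GTTCCCTTCC" → 10 new (G, T, T, C, C, C, T, T, C, C)
  "TTGTC" → prefix "T" already present; 4 new (T, G, T, C)
  "TCTCACA" → prefix "TCT" already present; 4 new (C, A, C, A)
  "GAAAACAT" → prefix "G" already present; 7 new (A, A, A, A, C, A, T)
  "GCACGCAAT" → prefix "G" already present; 8 new (C, A, C, G, C, A, A, T)
  "ACGCGACT" → 8 new (A, C, G, C, G, A, C, T)
  "TTTCCG" → prefix "TT" already present; 4 new (T, C, C, G)
  "ATTCCCACGAC" → prefix "A" already present; 10 new (T, T, C, C, C, A, C, G, A, C)
  "AAAAT" → prefix "A" already present; 4 new (A, A, A, T)
  "CTCCTCTC" → 8 new (C, T, C, C, T, C, T, C)
  "GCACG" → prefix "GCACG" already present; 0 new (none)
  "CACAGTAA" → prefix "C" already present; 7 new (A, C, A, G, T, A, A)
Total nodes = 4 + 6 + 10 + 4 + 4 + 7 + 8 + 8 + 4 + 10 + 4 + 8 + 0 + 7 = 84

84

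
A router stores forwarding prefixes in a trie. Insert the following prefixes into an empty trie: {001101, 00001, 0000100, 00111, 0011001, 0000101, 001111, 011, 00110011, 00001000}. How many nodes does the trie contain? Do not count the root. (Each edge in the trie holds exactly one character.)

Trie structure (* marks end of a word):
(root)
└─ 0
   ├─ 0
   │  ├─ 0
   │  │  └─ 0
   │  │     └─ 1 *
   │  │        └─ 0
   │  │           ├─ 0 *
   │  │           │  └─ 0 *
   │  │           └─ 1 *
   │  └─ 1
   │     └─ 1
   │        ├─ 0
   │        │  ├─ 0
   │        │  │  └─ 1 *
   │        │  │     └─ 1 *
   │        │  └─ 1 *
   │        └─ 1 *
   │           └─ 1 *
   └─ 1
      └─ 1 *
Counting every labelled node above: 20.

20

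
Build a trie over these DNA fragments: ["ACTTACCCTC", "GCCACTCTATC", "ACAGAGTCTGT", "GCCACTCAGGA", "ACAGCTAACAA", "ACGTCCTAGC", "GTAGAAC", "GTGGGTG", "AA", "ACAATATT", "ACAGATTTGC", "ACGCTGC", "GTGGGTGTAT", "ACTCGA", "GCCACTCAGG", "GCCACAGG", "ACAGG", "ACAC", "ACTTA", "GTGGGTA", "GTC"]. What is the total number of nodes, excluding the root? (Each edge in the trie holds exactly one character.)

88

Count nodes per top-level branch (shared prefixes stored once):
  'A'-branch (AA, ACAATATT, ACAC, ACAGAGTCTGT, ACAGATTTGC, ACAGCTAACAA, ACAGG, ACGCTGC, ACGTCCTAGC, ACTCGA, ACTTA, ACTTACCCTC): 54 nodes
  'G'-branch (GCCACAGG, GCCACTCAGG, GCCACTCAGGA, GCCACTCTATC, GTAGAAC, GTC, GTGGGTA, GTGGGTG, GTGGGTGTAT): 34 nodes
Sum: 88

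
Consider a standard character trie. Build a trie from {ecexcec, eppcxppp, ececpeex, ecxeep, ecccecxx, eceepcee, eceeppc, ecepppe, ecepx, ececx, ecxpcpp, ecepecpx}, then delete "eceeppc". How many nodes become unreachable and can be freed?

2

A node on "eceeppc"'s path can go only if nothing else ends at it or branches off below it.
The suffix "pc" (2 nodes) is used only by "eceeppc"; the node for "eceep" still has the child "c", so pruning stops there.
Nodes removed: 2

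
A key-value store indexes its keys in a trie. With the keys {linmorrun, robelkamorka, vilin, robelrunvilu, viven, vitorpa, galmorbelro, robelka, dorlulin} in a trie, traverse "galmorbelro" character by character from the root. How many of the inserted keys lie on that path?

1

Check each prefix of "galmorbelro" against the stored set — each match is an end-marker on the path.
Prefixes of the query that are stored words: "galmorbelro"
Count: 1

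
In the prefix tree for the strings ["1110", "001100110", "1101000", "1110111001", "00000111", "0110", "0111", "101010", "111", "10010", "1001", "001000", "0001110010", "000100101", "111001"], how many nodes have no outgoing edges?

12

Leaves are exactly the stored words that no other stored word extends.
Those words: "00000111", "000100101", "0001110010", "001000", "001100110", "0110", "0111", "10010", "101010", "1101000", "111001", "1110111001"
Leaf count: 12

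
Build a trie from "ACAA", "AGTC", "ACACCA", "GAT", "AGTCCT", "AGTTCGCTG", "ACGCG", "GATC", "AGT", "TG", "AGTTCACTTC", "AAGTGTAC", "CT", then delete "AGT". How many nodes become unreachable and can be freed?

0

After clearing the end-marker at "AGT", prune upward until reaching a node still needed by another word.
Every node on "AGT" is still needed (e.g. by "AGTC"), so nothing is freed.
Nodes removed: 0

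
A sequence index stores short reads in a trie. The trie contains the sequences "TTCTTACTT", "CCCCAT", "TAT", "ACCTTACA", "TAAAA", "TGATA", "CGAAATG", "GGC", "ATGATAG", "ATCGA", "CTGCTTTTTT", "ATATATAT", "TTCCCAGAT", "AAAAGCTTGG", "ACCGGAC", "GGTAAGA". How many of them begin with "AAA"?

1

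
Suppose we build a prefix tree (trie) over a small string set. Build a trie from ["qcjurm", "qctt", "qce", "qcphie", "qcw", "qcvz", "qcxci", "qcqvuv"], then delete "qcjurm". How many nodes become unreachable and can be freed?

After clearing the end-marker at "qcjurm", prune upward until reaching a node still needed by another word.
The suffix "jurm" (4 nodes) is used only by "qcjurm"; the node for "qc" still has the child "t", so pruning stops there.
Nodes removed: 4

4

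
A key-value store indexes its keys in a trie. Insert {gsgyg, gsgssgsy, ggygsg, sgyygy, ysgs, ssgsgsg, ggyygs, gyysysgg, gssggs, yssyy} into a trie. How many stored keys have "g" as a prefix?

Filter for entries beginning with "g":
Matches: "ggygsg", "ggyygs", "gsgssgsy", "gsgyg", "gssggs", "gyysysgg"
Count: 6

6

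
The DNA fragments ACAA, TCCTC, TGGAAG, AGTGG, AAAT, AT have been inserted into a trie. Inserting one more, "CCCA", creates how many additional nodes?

4

No existing word starts with "C", so every character of "CCCA" needs a new node.
4 − 0 = 4 new nodes.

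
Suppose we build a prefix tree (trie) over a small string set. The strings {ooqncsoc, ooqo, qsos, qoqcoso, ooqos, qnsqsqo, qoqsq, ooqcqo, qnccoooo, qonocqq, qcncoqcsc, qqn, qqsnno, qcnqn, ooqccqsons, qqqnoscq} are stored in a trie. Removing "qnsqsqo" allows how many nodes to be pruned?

5

A node on "qnsqsqo"'s path can go only if nothing else ends at it or branches off below it.
The suffix "sqsqo" (5 nodes) is used only by "qnsqsqo"; the node for "qn" still has the child "c", so pruning stops there.
Nodes removed: 5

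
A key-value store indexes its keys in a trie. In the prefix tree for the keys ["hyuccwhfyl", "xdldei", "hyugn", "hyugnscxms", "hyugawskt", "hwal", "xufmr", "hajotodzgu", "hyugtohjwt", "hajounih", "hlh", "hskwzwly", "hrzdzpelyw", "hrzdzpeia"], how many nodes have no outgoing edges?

A leaf is a node with no children — equivalently, the end of a word that is not a proper prefix of any other stored word.
Those words: "hajotodzgu", "hajounih", "hlh", "hrzdzpeia", "hrzdzpelyw", "hskwzwly", "hwal", "hyuccwhfyl", "hyugawskt", "hyugnscxms", "hyugtohjwt", "xdldei", "xufmr"
Leaf count: 13

13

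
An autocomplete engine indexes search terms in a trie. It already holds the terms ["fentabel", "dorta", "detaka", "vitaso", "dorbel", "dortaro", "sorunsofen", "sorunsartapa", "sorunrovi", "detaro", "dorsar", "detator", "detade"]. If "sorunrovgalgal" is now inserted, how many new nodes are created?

The longest prefix of "sorunrovgalgal" already in the trie is "sorunrov" (length 8).
So 14 − 8 = 6 new nodes.

6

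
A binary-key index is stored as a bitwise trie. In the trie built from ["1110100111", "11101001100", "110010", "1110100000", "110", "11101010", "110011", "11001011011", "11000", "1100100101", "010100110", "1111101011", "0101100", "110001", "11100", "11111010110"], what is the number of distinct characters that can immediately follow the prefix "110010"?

Walk "110010" from the root, arriving at one node.
Characters that immediately follow "110010" among the stored strings: {0, 1}.
That node has 2 child edges.

2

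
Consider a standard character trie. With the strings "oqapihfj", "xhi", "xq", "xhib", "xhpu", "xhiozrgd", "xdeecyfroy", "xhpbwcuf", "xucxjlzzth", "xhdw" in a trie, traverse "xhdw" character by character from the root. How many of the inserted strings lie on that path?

1

Check each prefix of "xhdw" against the stored set — each match is an end-marker on the path.
Prefixes of the query that are stored words: "xhdw"
Count: 1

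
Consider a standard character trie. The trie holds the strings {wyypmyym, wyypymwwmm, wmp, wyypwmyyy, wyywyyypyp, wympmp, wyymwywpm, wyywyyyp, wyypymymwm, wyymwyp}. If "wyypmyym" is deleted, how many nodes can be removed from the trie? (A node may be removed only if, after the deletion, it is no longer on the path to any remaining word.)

4

Walk "wyypmyym" from the leaf back toward the root, removing each node that no remaining word uses.
The suffix "myym" (4 nodes) is used only by "wyypmyym"; the node for "wyyp" still has the child "y", so pruning stops there.
Nodes removed: 4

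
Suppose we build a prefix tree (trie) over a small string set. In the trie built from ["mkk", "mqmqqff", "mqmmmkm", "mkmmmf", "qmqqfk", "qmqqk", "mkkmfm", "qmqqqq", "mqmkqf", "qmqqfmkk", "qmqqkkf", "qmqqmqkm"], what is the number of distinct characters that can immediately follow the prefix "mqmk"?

The children of the "mqmk" node are the distinct next characters among strings starting with "mqmk".
Characters that immediately follow "mqmk" among the stored strings: {q}.
That node has 1 child edge.

1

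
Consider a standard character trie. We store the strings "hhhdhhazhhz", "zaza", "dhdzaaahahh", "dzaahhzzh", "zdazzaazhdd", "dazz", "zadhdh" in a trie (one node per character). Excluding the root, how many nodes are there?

Insert word by word; a character creates a node only if that edge doesn't already exist:
  "hhhdhhazhhz" → 11 new (h, h, h, d, h, h, a, z, h, h, z)
  "zaza" → 4 new (z, a, z, a)
  "dhdzaaahahh" → 11 new (d, h, d, z, a, a, a, h, a, h, h)
  "dzaahhzzh" → prefix "d" already present; 8 new (z, a, a, h, h, z, z, h)
  "zdazzaazhdd" → prefix "z" already present; 10 new (d, a, z, z, a, a, z, h, d, d)
  "dazz" → prefix "d" already present; 3 new (a, z, z)
  "zadhdh" → prefix "za" already present; 4 new (d, h, d, h)
Total nodes = 11 + 4 + 11 + 8 + 10 + 3 + 4 = 51

51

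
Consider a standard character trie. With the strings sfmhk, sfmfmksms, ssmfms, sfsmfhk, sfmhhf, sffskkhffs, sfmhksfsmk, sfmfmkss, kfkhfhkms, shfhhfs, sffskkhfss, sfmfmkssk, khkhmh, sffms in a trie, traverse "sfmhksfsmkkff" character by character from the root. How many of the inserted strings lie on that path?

2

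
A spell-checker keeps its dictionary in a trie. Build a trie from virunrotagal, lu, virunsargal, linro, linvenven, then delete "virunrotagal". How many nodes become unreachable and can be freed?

7

Walk "virunrotagal" from the leaf back toward the root, removing each node that no remaining word uses.
The suffix "rotagal" (7 nodes) is used only by "virunrotagal"; the node for "virun" still has the child "s", so pruning stops there.
Nodes removed: 7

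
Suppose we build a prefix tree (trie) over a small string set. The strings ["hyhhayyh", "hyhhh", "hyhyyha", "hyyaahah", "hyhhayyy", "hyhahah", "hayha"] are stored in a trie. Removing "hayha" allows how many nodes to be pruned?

A node on "hayha"'s path can go only if nothing else ends at it or branches off below it.
The suffix "ayha" (4 nodes) is used only by "hayha"; the node for "h" still has the child "y", so pruning stops there.
Nodes removed: 4

4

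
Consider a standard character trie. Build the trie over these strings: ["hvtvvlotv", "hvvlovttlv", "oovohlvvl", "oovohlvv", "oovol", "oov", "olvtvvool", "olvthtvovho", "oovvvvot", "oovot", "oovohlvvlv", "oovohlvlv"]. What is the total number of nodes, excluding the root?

51

For each word, the new-node count is its length minus the longest prefix already in the trie:
  "hvtvvlotv" → 9 new (h, v, t, v, v, l, o, t, v)
  "hvvlovttlv" → prefix "hv" already present; 8 new (v, l, o, v, t, t, l, v)
  "oovohlvvl" → 9 new (o, o, v, o, h, l, v, v, l)
  "oovohlvv" → prefix "oovohlvv" already present; 0 new (none)
  "oovol" → prefix "oovo" already present; 1 new (l)
  "oov" → prefix "oov" already present; 0 new (none)
  "olvtvvool" → prefix "o" already present; 8 new (l, v, t, v, v, o, o, l)
  "olvthtvovho" → prefix "olvt" already present; 7 new (h, t, v, o, v, h, o)
  "oovvvvot" → prefix "oov" already present; 5 new (v, v, v, o, t)
  "oovot" → prefix "oovo" already present; 1 new (t)
  "oovohlvvlv" → prefix "oovohlvvl" already present; 1 new (v)
  "oovohlvlv" → prefix "oovohlv" already present; 2 new (l, v)
Total nodes = 9 + 8 + 9 + 0 + 1 + 0 + 8 + 7 + 5 + 1 + 1 + 2 = 51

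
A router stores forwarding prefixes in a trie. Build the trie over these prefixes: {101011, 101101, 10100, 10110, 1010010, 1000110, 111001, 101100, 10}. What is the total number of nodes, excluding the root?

Count nodes per top-level branch (shared prefixes stored once):
  '1'-branch (10, 1000110, 10100, 1010010, 101011, 10110, 101100, 101101, 111001): 23 nodes
Sum: 23

23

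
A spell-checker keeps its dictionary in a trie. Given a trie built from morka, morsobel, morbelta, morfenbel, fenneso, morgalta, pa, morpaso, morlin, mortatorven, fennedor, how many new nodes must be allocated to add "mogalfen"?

6

"mo" is already a path in the trie; the remaining "galfen" must be added.
So 8 − 2 = 6 new nodes.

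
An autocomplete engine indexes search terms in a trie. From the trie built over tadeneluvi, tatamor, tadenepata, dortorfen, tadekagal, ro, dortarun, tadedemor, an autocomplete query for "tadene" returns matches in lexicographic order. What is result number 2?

tadenepata

DFS of the "tadene" subtree visits, in order: "tadeneluvi", "tadenepata"
The 2nd is tadenepata.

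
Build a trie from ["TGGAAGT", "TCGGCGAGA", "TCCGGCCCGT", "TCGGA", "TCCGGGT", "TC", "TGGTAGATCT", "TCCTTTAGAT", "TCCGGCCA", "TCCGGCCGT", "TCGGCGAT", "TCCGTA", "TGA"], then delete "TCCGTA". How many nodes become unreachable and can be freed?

2

After clearing the end-marker at "TCCGTA", prune upward until reaching a node still needed by another word.
The suffix "TA" (2 nodes) is used only by "TCCGTA"; the node for "TCCG" still has the child "G", so pruning stops there.
Nodes removed: 2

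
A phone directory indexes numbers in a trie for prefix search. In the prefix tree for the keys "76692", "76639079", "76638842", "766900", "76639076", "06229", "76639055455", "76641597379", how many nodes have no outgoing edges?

Leaves are exactly the stored words that no other stored word extends.
Those words: "06229", "76638842", "76639055455", "76639076", "76639079", "76641597379", "766900", "76692"
Leaf count: 8

8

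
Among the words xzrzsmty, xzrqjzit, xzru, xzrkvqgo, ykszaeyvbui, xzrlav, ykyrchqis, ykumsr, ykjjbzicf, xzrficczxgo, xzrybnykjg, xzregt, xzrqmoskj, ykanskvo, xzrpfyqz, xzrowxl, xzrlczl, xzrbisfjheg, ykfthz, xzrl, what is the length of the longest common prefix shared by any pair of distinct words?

Look for the deepest trie node that still has at least two words in its subtree.
"xzrl" and "xzrlav" agree on "xzrl" (4 characters) before diverging; nothing deeper is shared.
Longest shared-prefix length: 4

4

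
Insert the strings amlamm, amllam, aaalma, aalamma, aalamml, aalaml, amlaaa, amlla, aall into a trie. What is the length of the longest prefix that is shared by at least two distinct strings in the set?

6

Equivalently: take the maximum, over all pairs, of their longest common prefix length.
"aalamma" and "aalamml" agree on "aalamm" (6 characters) before diverging; nothing deeper is shared.
Longest shared-prefix length: 6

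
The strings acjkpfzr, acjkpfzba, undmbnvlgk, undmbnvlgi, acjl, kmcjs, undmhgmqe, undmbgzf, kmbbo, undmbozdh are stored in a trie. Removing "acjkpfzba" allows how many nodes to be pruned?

2

Walk "acjkpfzba" from the leaf back toward the root, removing each node that no remaining word uses.
The suffix "ba" (2 nodes) is used only by "acjkpfzba"; the node for "acjkpfz" still has the child "r", so pruning stops there.
Nodes removed: 2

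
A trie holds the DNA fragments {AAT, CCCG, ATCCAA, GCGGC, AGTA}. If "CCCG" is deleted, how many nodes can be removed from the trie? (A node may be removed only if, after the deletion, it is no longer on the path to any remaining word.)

A node on "CCCG"'s path can go only if nothing else ends at it or branches off below it.
No other word shares any prefix with "CCCG", so all 4 of its nodes go.
Nodes removed: 4

4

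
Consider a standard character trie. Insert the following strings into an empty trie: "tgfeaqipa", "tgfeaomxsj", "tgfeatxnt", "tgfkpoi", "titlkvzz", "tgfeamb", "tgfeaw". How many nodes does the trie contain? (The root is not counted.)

32

For each word, the new-node count is its length minus the longest prefix already in the trie:
  "tgfeaqipa" → 9 new (t, g, f, e, a, q, i, p, a)
  "tgfeaomxsj" → prefix "tgfea" already present; 5 new (o, m, x, s, j)
  "tgfeatxnt" → prefix "tgfea" already present; 4 new (t, x, n, t)
  "tgfkpoi" → prefix "tgf" already present; 4 new (k, p, o, i)
  "titlkvzz" → prefix "t" already present; 7 new (i, t, l, k, v, z, z)
  "tgfeamb" → prefix "tgfea" already present; 2 new (m, b)
  "tgfeaw" → prefix "tgfea" already present; 1 new (w)
Total nodes = 9 + 5 + 4 + 4 + 7 + 2 + 1 = 32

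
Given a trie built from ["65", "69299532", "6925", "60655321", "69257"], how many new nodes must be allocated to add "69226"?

The longest prefix of "69226" already in the trie is "692" (length 3).
So 5 − 3 = 2 new nodes.

2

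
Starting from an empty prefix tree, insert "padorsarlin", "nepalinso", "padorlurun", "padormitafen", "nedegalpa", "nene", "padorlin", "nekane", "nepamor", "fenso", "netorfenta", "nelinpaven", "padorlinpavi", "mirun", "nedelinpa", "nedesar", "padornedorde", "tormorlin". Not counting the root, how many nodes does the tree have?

104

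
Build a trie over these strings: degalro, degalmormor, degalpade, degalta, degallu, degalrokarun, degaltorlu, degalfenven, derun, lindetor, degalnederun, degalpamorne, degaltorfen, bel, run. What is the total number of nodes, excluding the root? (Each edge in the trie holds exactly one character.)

Insert word by word; a character creates a node only if that edge doesn't already exist:
  "degalro" → 7 new (d, e, g, a, l, r, o)
  "degalmormor" → prefix "degal" already present; 6 new (m, o, r, m, o, r)
  "degalpade" → prefix "degal" already present; 4 new (p, a, d, e)
  "degalta" → prefix "degal" already present; 2 new (t, a)
  "degallu" → prefix "degal" already present; 2 new (l, u)
  "degalrokarun" → prefix "degalro" already present; 5 new (k, a, r, u, n)
  "degaltorlu" → prefix "degalt" already present; 4 new (o, r, l, u)
  "degalfenven" → prefix "degal" already present; 6 new (f, e, n, v, e, n)
  "derun" → prefix "de" already present; 3 new (r, u, n)
  "lindetor" → 8 new (l, i, n, d, e, t, o, r)
  "degalnederun" → prefix "degal" already present; 7 new (n, e, d, e, r, u, n)
  "degalpamorne" → prefix "degalpa" already present; 5 new (m, o, r, n, e)
  "degaltorfen" → prefix "degaltor" already present; 3 new (f, e, n)
  "bel" → 3 new (b, e, l)
  "run" → 3 new (r, u, n)
Total nodes = 7 + 6 + 4 + 2 + 2 + 5 + 4 + 6 + 3 + 8 + 7 + 5 + 3 + 3 + 3 = 68

68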